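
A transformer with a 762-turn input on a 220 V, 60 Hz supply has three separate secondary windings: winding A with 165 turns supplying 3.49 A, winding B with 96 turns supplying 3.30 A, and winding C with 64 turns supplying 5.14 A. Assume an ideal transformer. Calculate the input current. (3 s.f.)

V_A = 220 × 165/762 = 47.638 V; V_B = 220 × 96/762 = 27.717 V; V_C = 220 × 64/762 = 18.478 V.
P_out = V_A I_A + V_B I_B + V_C I_C = 47.638×3.49 + 27.717×3.30 + 18.478×5.14 = 166.26 + 91.465 + 94.975 = 352.70 W.
Ideal ⇒ P_in = P_out, so I_in = P_out/V_in = 352.70/220 = 1.60 A.

I_in ≈ 1.60 A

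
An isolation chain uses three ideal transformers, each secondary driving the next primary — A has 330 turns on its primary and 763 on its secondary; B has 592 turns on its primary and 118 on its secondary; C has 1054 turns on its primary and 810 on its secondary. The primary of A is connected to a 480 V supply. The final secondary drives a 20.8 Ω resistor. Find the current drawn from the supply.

Secondary of A: V = 480.00 × 763/330 = 1109.8 V.
Secondary of B: V = 1109.8 × 118/592 = 221.21 V.
Secondary of C: V = 221.21 × 810/1054 = 170.00 V.
I_load = 170.00/20.8 = 8.1732 A, so P_out = 170.00 × 8.1732 = 1389.5 W.
All ideal ⇒ P_in = P_out, so I_supply = 1389.5/480 = 2.89 A.

I_supply ≈ 2.89 A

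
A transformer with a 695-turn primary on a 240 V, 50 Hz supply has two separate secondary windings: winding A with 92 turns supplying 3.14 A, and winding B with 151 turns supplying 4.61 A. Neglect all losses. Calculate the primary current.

V_A = 240 × 92/695 = 31.770 V; V_B = 240 × 151/695 = 52.144 V.
P_out = V_A I_A + V_B I_B = 31.770×3.14 + 52.144×4.61 = 99.757 + 240.38 = 340.14 W.
Ideal ⇒ P_in = P_out, so I_p = P_out/V_p = 340.14/240 = 1.42 A.

I_p ≈ 1.42 A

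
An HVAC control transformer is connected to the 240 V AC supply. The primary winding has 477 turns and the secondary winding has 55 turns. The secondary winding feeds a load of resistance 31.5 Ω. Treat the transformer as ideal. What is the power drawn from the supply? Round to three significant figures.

P ≈ 24.3 W

V_s = V_p × N_s/N_p = 240 × 55/477 = 27.673 V.
I_s = V_s/R = 27.673/31.5 = 0.87851 A.
I_p = I_s × N_s/N_p = 0.87851 × 55/477 = 0.10130 A.
P = V_p I_p = 240 × 0.10130 = 24.3 W.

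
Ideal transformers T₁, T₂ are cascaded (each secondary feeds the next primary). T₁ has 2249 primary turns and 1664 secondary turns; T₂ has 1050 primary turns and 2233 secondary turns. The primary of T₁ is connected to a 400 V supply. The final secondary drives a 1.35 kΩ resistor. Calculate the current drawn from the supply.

Secondary of T₁: V = 400.00 × 1664/2249 = 295.95 V.
Secondary of T₂: V = 295.95 × 2233/1050 = 629.39 V.
I_load = 629.39/1350 = 0.46622 A, so P_out = 629.39 × 0.46622 = 293.44 W.
All ideal ⇒ P_in = P_out, so I_supply = 293.44/400 = 0.734 A.

I_supply ≈ 0.734 A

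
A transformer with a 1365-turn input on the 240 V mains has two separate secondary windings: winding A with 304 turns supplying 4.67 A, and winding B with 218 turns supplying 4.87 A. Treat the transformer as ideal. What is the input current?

V_A = 240 × 304/1365 = 53.451 V; V_B = 240 × 218/1365 = 38.330 V.
P_out = V_A I_A + V_B I_B = 53.451×4.67 + 38.330×4.87 = 249.61 + 186.67 = 436.28 W.
Ideal ⇒ P_in = P_out, so I_in = P_out/V_in = 436.28/240 = 1.82 A.

I_in ≈ 1.82 A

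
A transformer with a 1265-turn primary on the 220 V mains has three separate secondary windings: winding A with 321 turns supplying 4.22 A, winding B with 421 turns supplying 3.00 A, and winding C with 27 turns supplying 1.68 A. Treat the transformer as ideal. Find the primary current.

I_p ≈ 2.11 A

V_A = 220 × 321/1265 = 55.826 V; V_B = 220 × 421/1265 = 73.217 V; V_C = 220 × 27/1265 = 4.6957 V.
P_out = V_A I_A + V_B I_B + V_C I_C = 55.826×4.22 + 73.217×3.00 + 4.6957×1.68 = 235.59 + 219.65 + 7.8887 = 463.13 W.
Ideal ⇒ P_in = P_out, so I_p = P_out/V_p = 463.13/220 = 2.11 A.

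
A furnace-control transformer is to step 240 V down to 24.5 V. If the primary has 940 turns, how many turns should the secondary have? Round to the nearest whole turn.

N_s = 96 turns

N_s/N_p = V_s/V_p, so N_s = 940 × 24.5/240 = 96.0 ≈ 96 turns.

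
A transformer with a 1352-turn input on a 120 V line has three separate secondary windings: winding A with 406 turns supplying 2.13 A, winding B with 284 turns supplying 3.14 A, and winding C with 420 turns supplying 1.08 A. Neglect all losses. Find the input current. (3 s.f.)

V_A = 120 × 406/1352 = 36.036 V; V_B = 120 × 284/1352 = 25.207 V; V_C = 120 × 420/1352 = 37.278 V.
P_out = V_A I_A + V_B I_B + V_C I_C = 36.036×2.13 + 25.207×3.14 + 37.278×1.08 = 76.756 + 79.150 + 40.260 = 196.17 W.
Ideal ⇒ P_in = P_out, so I_in = P_out/V_in = 196.17/120 = 1.63 A.

I_in ≈ 1.63 A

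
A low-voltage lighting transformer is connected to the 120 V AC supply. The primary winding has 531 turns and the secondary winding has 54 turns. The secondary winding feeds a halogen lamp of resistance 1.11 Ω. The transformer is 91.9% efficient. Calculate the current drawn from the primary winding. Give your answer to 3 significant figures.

I_p ≈ 1.22 A

V_s = 120 × 54/531 = 12.203 V.
I_s = V_s/R = 12.203/1.11 = 10.994 A.
P_out = V_s I_s = 12.203 × 10.994 = 134.16 W.
P_in = P_out/η = 134.16/0.919 = 145.99 W.
I_p = P_in/V_p = 145.99/120 = 1.22 A.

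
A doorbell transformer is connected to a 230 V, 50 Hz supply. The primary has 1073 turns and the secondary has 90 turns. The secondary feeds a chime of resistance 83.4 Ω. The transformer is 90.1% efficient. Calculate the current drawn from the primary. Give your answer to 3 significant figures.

V_s = 230 × 90/1073 = 19.292 V.
I_s = V_s/R = 19.292/83.4 = 0.23132 A.
P_out = V_s I_s = 19.292 × 0.23132 = 4.4625 W.
P_in = P_out/η = 4.4625/0.901 = 4.9528 W.
I_p = P_in/V_p = 4.9528/230 = 0.0215 A.

I_p ≈ 0.0215 A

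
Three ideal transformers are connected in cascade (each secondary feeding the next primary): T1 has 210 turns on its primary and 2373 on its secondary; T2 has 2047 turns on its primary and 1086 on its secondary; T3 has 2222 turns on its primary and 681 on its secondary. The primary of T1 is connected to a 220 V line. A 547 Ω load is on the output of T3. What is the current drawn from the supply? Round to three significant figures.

Secondary of T1: V = 220.00 × 2373/210 = 2486.0 V.
Secondary of T2: V = 2486.0 × 1086/2047 = 1318.9 V.
Secondary of T3: V = 1318.9 × 681/2222 = 404.22 V.
I_load = 404.22/547 = 0.73897 A, so P_out = 404.22 × 0.73897 = 298.71 W.
All ideal ⇒ P_in = P_out, so I_supply = 298.71/220 = 1.36 A.

I_supply ≈ 1.36 A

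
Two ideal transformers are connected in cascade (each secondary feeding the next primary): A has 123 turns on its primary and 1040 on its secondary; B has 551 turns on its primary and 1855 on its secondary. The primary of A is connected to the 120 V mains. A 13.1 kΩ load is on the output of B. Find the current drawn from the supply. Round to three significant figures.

I_supply ≈ 7.42 A

Secondary of A: V = 120.00 × 1040/123 = 1014.6 V.
Secondary of B: V = 1014.6 × 1855/551 = 3415.9 V.
I_load = 3415.9/13100 = 0.26075 A, so P_out = 3415.9 × 0.26075 = 890.70 W.
All ideal ⇒ P_in = P_out, so I_supply = 890.70/120 = 7.42 A.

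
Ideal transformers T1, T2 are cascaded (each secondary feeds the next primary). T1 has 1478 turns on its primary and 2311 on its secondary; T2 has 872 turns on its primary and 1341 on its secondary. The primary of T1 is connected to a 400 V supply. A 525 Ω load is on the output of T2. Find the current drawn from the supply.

I_supply ≈ 4.41 A

After T1: V = 400.00 × 2311/1478 = 625.44 V.
After T2: V = 625.44 × 1341/872 = 961.83 V.
I_load = 961.83/525 = 1.8321 A, so P_out = 961.83 × 1.8321 = 1762.1 W.
All ideal ⇒ P_in = P_out, so I_supply = 1762.1/400 = 4.41 A.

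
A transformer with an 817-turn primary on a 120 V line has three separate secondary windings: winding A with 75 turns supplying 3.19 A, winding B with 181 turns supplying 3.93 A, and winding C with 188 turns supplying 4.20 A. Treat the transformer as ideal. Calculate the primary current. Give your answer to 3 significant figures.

V_A = 120 × 75/817 = 11.016 V; V_B = 120 × 181/817 = 26.585 V; V_C = 120 × 188/817 = 27.613 V.
P_out = V_A I_A + V_B I_B + V_C I_C = 11.016×3.19 + 26.585×3.93 + 27.613×4.20 = 35.141 + 104.48 + 115.98 = 255.60 W.
Ideal ⇒ P_in = P_out, so I_p = P_out/V_p = 255.60/120 = 2.13 A.

I_p ≈ 2.13 A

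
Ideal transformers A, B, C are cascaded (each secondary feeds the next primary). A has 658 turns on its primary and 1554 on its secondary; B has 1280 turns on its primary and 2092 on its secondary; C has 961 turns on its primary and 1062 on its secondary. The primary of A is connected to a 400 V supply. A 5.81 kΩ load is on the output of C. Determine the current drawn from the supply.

I_supply ≈ 1.25 A

Secondary of A: V = 400.00 × 1554/658 = 944.68 V.
Secondary of B: V = 944.68 × 2092/1280 = 1544.0 V.
Secondary of C: V = 1544.0 × 1062/961 = 1706.2 V.
I_load = 1706.2/5810 = 0.29367 A, so P_out = 1706.2 × 0.29367 = 501.07 W.
All ideal ⇒ P_in = P_out, so I_supply = 501.07/400 = 1.25 A.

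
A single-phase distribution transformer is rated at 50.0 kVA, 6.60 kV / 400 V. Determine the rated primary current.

I_p = S/V_p = 50000/6600 = 7.58 A.

I_p ≈ 7.58 A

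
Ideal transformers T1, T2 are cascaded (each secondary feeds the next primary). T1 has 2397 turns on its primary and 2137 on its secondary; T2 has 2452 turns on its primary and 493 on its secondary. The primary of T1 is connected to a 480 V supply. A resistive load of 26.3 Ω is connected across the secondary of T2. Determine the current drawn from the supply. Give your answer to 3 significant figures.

After T1: V = 480.00 × 2137/2397 = 427.93 V.
After T2: V = 427.93 × 493/2452 = 86.041 V.
I_load = 86.041/26.3 = 3.2715 A, so P_out = 86.041 × 3.2715 = 281.48 W.
All ideal ⇒ P_in = P_out, so I_supply = 281.48/480 = 0.586 A.

I_supply ≈ 0.586 A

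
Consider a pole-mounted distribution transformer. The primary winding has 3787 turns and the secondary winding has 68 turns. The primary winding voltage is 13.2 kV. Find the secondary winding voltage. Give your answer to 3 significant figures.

V_s ≈ 237 V

V_s/V_p = N_s/N_p, so V_s = 13200 × 68/3787 = 237 V.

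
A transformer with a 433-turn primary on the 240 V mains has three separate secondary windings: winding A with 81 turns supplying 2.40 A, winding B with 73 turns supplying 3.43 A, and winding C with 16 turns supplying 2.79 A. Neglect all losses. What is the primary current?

I_p ≈ 1.13 A

V_A = 240 × 81/433 = 44.896 V; V_B = 240 × 73/433 = 40.462 V; V_C = 240 × 16/433 = 8.8684 V.
P_out = V_A I_A + V_B I_B + V_C I_C = 44.896×2.40 + 40.462×3.43 + 8.8684×2.79 = 107.75 + 138.78 + 24.743 = 271.28 W.
Ideal ⇒ P_in = P_out, so I_p = P_out/V_p = 271.28/240 = 1.13 A.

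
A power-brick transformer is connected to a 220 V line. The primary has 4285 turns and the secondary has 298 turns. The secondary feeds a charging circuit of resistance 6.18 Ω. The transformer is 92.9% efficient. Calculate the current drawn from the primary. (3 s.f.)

I_p ≈ 0.185 A

V_s = 220 × 298/4285 = 15.300 V.
I_s = V_s/R = 15.300/6.18 = 2.4757 A.
P_out = V_s I_s = 15.300 × 2.4757 = 37.878 W.
P_in = P_out/η = 37.878/0.929 = 40.773 W.
I_p = P_in/V_p = 40.773/220 = 0.185 A.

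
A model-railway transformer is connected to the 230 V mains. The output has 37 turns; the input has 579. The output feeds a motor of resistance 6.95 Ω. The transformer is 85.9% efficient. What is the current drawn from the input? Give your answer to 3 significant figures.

I_in ≈ 0.157 A

V_out = 230 × 37/579 = 14.698 V.
I_out = V_out/R = 14.698/6.95 = 2.1148 A.
P_out = V_out I_out = 14.698 × 2.1148 = 31.083 W.
P_in = P_out/η = 31.083/0.859 = 36.185 W.
I_in = P_in/V_in = 36.185/230 = 0.157 A.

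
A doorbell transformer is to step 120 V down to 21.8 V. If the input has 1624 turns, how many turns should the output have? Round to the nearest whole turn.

N_out = 295 turns

N_out/N_in = V_out/V_in, so N_out = 1624 × 21.8/120 = 295.0 ≈ 295 turns.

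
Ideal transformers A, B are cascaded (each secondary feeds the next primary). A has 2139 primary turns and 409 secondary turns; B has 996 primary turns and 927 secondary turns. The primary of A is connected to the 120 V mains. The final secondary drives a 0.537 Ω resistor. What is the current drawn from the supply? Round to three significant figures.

Secondary of A: V = 120.00 × 409/2139 = 22.945 V.
Secondary of B: V = 22.945 × 927/996 = 21.356 V.
I_load = 21.356/0.537 = 39.769 A, so P_out = 21.356 × 39.769 = 849.29 W.
All ideal ⇒ P_in = P_out, so I_supply = 849.29/120 = 7.08 A.

I_supply ≈ 7.08 A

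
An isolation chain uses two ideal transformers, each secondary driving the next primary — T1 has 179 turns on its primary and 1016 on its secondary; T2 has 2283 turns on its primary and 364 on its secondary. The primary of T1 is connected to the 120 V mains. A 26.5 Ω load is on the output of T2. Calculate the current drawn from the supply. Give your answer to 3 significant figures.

After T1: V = 120.00 × 1016/179 = 681.12 V.
After T2: V = 681.12 × 364/2283 = 108.60 V.
I_load = 108.60/26.5 = 4.0980 A, so P_out = 108.60 × 4.0980 = 445.03 W.
All ideal ⇒ P_in = P_out, so I_supply = 445.03/120 = 3.71 A.

I_supply ≈ 3.71 A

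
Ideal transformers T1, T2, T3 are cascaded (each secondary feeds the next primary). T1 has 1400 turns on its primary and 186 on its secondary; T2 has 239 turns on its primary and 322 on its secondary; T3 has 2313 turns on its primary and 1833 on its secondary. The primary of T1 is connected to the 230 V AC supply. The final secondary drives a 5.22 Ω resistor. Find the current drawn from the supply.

I_supply ≈ 0.887 A

Secondary of T1: V = 230.00 × 186/1400 = 30.557 V.
Secondary of T2: V = 30.557 × 322/239 = 41.169 V.
Secondary of T3: V = 41.169 × 1833/2313 = 32.626 V.
I_load = 32.626/5.22 = 6.2501 A, so P_out = 32.626 × 6.2501 = 203.91 W.
All ideal ⇒ P_in = P_out, so I_supply = 203.91/230 = 0.887 A.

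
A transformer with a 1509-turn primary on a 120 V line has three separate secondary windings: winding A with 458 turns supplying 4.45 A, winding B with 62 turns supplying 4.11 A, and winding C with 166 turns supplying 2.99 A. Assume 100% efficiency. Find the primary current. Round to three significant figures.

V_A = 120 × 458/1509 = 36.421 V; V_B = 120 × 62/1509 = 4.9304 V; V_C = 120 × 166/1509 = 13.201 V.
P_out = V_A I_A + V_B I_B + V_C I_C = 36.421×4.45 + 4.9304×4.11 + 13.201×2.99 = 162.08 + 20.264 + 39.470 = 221.81 W.
Ideal ⇒ P_in = P_out, so I_p = P_out/V_p = 221.81/120 = 1.85 A.

I_p ≈ 1.85 A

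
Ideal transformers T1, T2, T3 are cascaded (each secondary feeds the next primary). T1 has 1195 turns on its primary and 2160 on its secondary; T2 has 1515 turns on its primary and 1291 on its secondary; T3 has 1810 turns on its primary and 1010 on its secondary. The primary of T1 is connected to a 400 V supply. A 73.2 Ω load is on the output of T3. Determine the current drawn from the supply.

After T1: V = 400.00 × 2160/1195 = 723.01 V.
After T2: V = 723.01 × 1291/1515 = 616.11 V.
After T3: V = 616.11 × 1010/1810 = 343.80 V.
I_load = 343.80/73.2 = 4.6967 A, so P_out = 343.80 × 4.6967 = 1614.7 W.
All ideal ⇒ P_in = P_out, so I_supply = 1614.7/400 = 4.04 A.

I_supply ≈ 4.04 A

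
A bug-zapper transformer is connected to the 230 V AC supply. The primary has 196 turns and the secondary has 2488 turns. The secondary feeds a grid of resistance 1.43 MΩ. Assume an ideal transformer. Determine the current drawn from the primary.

I_p ≈ 0.0259 A

V_s = V_p × N_s/N_p = 230 × 2488/196 = 2919.6 V.
I_s = V_s/R = 2919.6/(1.43×10^6) = 0.0020417 A.
For an ideal transformer I_p N_p = I_s N_s, so I_p = 0.0020417 × 2488/196 = 0.0259 A.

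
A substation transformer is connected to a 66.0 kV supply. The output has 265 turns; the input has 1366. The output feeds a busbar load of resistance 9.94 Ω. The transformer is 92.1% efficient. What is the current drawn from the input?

I_in ≈ 271 A

V_out = 66000 × 265/1366 = 12804 V.
I_out = V_out/R = 12804/9.94 = 1288.1 A.
P_out = V_out I_out = 12804 × 1288.1 = 1.6493×10^7 W.
P_in = P_out/η = 1.6493×10^7/0.921 = 1.7907×10^7 W.
I_in = P_in/V_in = 1.7907×10^7/66000 = 271 A.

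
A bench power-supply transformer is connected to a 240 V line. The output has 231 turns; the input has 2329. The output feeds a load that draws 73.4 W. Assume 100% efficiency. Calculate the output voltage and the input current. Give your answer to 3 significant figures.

V_out = V_in × N_out/N_in = 240 × 231/2329 = 23.804 V.
I_out = P/V_out = 73.4/23.804 = 3.0835 A.
I_in = I_out × N_out/N_in = 3.0835 × 231/2329 = 0.306 A.

V_out ≈ 23.8 V, I_in ≈ 0.306 A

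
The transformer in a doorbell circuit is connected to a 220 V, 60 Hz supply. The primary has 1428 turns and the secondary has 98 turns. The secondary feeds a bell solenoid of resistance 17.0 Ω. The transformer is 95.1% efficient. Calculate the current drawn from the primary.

V_s = 220 × 98/1428 = 15.098 V.
I_s = V_s/R = 15.098/17.0 = 0.88812 A.
P_out = V_s I_s = 15.098 × 0.88812 = 13.409 W.
P_in = P_out/η = 13.409/0.951 = 14.100 W.
I_p = P_in/V_p = 14.100/220 = 0.0641 A.

I_p ≈ 0.0641 A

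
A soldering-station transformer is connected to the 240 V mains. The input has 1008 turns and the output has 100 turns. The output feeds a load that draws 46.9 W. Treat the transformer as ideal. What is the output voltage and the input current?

V_out = V_in × N_out/N_in = 240 × 100/1008 = 23.810 V.
I_out = P/V_out = 46.9/23.810 = 1.9698 A.
I_in = I_out × N_out/N_in = 1.9698 × 100/1008 = 0.195 A.

V_out ≈ 23.8 V, I_in ≈ 0.195 A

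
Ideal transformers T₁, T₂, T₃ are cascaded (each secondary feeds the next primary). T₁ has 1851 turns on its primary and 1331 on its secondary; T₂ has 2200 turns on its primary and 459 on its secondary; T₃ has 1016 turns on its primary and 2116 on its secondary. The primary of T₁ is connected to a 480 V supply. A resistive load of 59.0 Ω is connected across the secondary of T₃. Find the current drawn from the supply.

I_supply ≈ 0.794 A

Secondary of T₁: V = 480.00 × 1331/1851 = 345.15 V.
Secondary of T₂: V = 345.15 × 459/2200 = 72.012 V.
Secondary of T₃: V = 72.012 × 2116/1016 = 149.98 V.
I_load = 149.98/59.0 = 2.5420 A, so P_out = 149.98 × 2.5420 = 381.24 W.
All ideal ⇒ P_in = P_out, so I_supply = 381.24/480 = 0.794 A.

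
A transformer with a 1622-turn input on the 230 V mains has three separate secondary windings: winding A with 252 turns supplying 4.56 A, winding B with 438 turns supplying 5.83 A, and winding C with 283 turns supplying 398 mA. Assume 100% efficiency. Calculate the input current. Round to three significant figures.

V_A = 230 × 252/1622 = 35.734 V; V_B = 230 × 438/1622 = 62.109 V; V_C = 230 × 283/1622 = 40.129 V.
P_out = V_A I_A + V_B I_B + V_C I_C = 35.734×4.56 + 62.109×5.83 + 40.129×0.398 = 162.95 + 362.09 + 15.972 = 541.01 W.
Ideal ⇒ P_in = P_out, so I_in = P_out/V_in = 541.01/230 = 2.35 A.

I_in ≈ 2.35 A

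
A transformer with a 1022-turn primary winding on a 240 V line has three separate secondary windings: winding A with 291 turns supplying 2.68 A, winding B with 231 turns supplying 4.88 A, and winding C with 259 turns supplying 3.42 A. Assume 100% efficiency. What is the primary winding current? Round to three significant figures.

V_A = 240 × 291/1022 = 68.337 V; V_B = 240 × 231/1022 = 54.247 V; V_C = 240 × 259/1022 = 60.822 V.
P_out = V_A I_A + V_B I_B + V_C I_C = 68.337×2.68 + 54.247×4.88 + 60.822×3.42 = 183.14 + 264.72 + 208.01 = 655.88 W.
Ideal ⇒ P_in = P_out, so I_p = P_out/V_p = 655.88/240 = 2.73 A.

I_p ≈ 2.73 A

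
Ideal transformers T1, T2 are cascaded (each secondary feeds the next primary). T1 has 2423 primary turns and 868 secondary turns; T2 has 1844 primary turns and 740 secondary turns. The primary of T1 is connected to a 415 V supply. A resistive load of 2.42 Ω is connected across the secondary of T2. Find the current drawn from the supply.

Secondary of T1: V = 415.00 × 868/2423 = 148.67 V.
Secondary of T2: V = 148.67 × 740/1844 = 59.660 V.
I_load = 59.660/2.42 = 24.653 A, so P_out = 59.660 × 24.653 = 1470.8 W.
All ideal ⇒ P_in = P_out, so I_supply = 1470.8/415 = 3.54 A.

I_supply ≈ 3.54 A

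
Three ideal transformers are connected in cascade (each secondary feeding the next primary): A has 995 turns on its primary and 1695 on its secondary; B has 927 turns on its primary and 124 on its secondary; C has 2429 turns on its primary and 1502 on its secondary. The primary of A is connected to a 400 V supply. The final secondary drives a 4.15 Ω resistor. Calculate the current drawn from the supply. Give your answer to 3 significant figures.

I_supply ≈ 1.91 A

After A: V = 400.00 × 1695/995 = 681.41 V.
After B: V = 681.41 × 124/927 = 91.148 V.
After C: V = 91.148 × 1502/2429 = 56.363 V.
I_load = 56.363/4.15 = 13.581 A, so P_out = 56.363 × 13.581 = 765.48 W.
All ideal ⇒ P_in = P_out, so I_supply = 765.48/400 = 1.91 A.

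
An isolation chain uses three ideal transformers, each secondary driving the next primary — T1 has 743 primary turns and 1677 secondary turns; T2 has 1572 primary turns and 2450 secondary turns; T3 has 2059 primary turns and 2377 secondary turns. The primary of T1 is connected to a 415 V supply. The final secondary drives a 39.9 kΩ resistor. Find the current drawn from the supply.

I_supply ≈ 0.172 A

Secondary of T1: V = 415.00 × 1677/743 = 936.68 V.
Secondary of T2: V = 936.68 × 2450/1572 = 1459.8 V.
Secondary of T3: V = 1459.8 × 2377/2059 = 1685.3 V.
I_load = 1685.3/39900 = 0.042238 A, so P_out = 1685.3 × 0.042238 = 71.184 W.
All ideal ⇒ P_in = P_out, so I_supply = 71.184/415 = 0.172 A.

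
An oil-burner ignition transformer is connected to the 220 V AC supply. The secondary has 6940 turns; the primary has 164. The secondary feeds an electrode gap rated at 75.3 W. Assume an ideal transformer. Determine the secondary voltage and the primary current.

V_s = V_p × N_s/N_p = 220 × 6940/164 = 9309.8 V.
I_s = P/V_s = 75.3/9309.8 = 0.0080883 A.
I_p = I_s × N_s/N_p = 0.0080883 × 6940/164 = 0.342 A.

V_s ≈ 9310 V, I_p ≈ 0.342 A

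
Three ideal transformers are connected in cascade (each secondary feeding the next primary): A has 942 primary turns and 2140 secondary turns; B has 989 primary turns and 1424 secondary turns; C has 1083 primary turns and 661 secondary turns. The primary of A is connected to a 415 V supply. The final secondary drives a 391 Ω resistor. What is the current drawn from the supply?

I_supply ≈ 4.23 A

After A: V = 415.00 × 2140/942 = 942.78 V.
After B: V = 942.78 × 1424/989 = 1357.5 V.
After C: V = 1357.5 × 661/1083 = 828.51 V.
I_load = 828.51/391 = 2.1190 A, so P_out = 828.51 × 2.1190 = 1755.6 W.
All ideal ⇒ P_in = P_out, so I_supply = 1755.6/415 = 4.23 A.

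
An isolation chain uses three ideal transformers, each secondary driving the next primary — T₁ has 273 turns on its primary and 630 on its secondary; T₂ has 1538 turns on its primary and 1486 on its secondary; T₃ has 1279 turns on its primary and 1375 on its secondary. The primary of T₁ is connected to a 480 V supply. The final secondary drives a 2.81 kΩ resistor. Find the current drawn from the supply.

After T₁: V = 480.00 × 630/273 = 1107.7 V.
After T₂: V = 1107.7 × 1486/1538 = 1070.2 V.
After T₃: V = 1070.2 × 1375/1279 = 1150.6 V.
I_load = 1150.6/2810 = 0.40946 A, so P_out = 1150.6 × 0.40946 = 471.11 W.
All ideal ⇒ P_in = P_out, so I_supply = 471.11/480 = 0.981 A.

I_supply ≈ 0.981 A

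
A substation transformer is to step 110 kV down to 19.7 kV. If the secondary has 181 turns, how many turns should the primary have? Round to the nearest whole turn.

N_p = 1011 turns

N_p/N_s = V_p/V_s, so N_p = 181 × 110000/19700 = 1010.7 ≈ 1011 turns.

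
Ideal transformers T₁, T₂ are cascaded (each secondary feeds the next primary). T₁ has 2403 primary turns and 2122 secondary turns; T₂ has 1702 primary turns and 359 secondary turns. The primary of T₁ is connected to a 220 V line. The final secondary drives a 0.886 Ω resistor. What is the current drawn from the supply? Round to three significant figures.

I_supply ≈ 8.61 A

Secondary of T₁: V = 220.00 × 2122/2403 = 194.27 V.
Secondary of T₂: V = 194.27 × 359/1702 = 40.978 V.
I_load = 40.978/0.886 = 46.250 A, so P_out = 40.978 × 46.250 = 1895.2 W.
All ideal ⇒ P_in = P_out, so I_supply = 1895.2/220 = 8.61 A.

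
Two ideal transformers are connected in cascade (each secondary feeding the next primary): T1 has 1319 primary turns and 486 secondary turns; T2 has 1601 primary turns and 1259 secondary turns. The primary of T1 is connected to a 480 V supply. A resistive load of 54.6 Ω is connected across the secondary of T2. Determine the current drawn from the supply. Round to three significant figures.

I_supply ≈ 0.738 A

After T1: V = 480.00 × 486/1319 = 176.86 V.
After T2: V = 176.86 × 1259/1601 = 139.08 V.
I_load = 139.08/54.6 = 2.5473 A, so P_out = 139.08 × 2.5473 = 354.28 W.
All ideal ⇒ P_in = P_out, so I_supply = 354.28/480 = 0.738 A.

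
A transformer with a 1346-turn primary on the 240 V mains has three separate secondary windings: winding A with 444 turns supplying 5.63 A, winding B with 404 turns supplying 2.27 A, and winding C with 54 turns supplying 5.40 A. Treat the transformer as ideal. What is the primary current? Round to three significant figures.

I_p ≈ 2.76 A

V_A = 240 × 444/1346 = 79.168 V; V_B = 240 × 404/1346 = 72.036 V; V_C = 240 × 54/1346 = 9.6285 V.
P_out = V_A I_A + V_B I_B + V_C I_C = 79.168×5.63 + 72.036×2.27 + 9.6285×5.40 = 445.72 + 163.52 + 51.994 = 661.23 W.
Ideal ⇒ P_in = P_out, so I_p = P_out/V_p = 661.23/240 = 2.76 A.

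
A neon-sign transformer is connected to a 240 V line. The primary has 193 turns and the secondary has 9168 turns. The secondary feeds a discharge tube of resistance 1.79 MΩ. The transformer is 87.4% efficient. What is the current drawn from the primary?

V_s = 240 × 9168/193 = 11401 V.
I_s = V_s/R = 11401/(1.79×10^6) = 0.0063691 A.
P_out = V_s I_s = 11401 × 0.0063691 = 72.611 W.
P_in = P_out/η = 72.611/0.874 = 83.079 W.
I_p = P_in/V_p = 83.079/240 = 0.346 A.

I_p ≈ 0.346 A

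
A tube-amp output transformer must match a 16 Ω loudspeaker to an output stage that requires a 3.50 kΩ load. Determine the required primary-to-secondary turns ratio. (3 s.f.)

Z_p/Z_s = (N_p/N_s)², so N_p/N_s = √(3500/16) = √219 = 14.8.

N_p/N_s ≈ 14.8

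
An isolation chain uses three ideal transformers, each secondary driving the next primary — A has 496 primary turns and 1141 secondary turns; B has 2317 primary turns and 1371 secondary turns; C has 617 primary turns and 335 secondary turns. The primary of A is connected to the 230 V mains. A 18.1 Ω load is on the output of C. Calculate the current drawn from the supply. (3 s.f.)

I_supply ≈ 6.94 A

After A: V = 230.00 × 1141/496 = 529.09 V.
After B: V = 529.09 × 1371/2317 = 313.07 V.
After C: V = 313.07 × 335/617 = 169.98 V.
I_load = 169.98/18.1 = 9.3913 A, so P_out = 169.98 × 9.3913 = 1596.3 W.
All ideal ⇒ P_in = P_out, so I_supply = 1596.3/230 = 6.94 A.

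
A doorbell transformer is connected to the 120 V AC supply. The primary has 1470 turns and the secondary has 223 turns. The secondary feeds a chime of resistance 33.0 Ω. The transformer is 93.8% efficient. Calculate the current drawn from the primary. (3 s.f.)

I_p ≈ 0.0892 A

V_s = 120 × 223/1470 = 18.204 V.
I_s = V_s/R = 18.204/33.0 = 0.55164 A.
P_out = V_s I_s = 18.204 × 0.55164 = 10.042 W.
P_in = P_out/η = 10.042/0.938 = 10.706 W.
I_p = P_in/V_p = 10.706/120 = 0.0892 A.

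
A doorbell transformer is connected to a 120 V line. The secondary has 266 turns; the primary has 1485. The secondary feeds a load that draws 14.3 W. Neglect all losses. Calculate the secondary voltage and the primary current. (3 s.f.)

V_s = V_p × N_s/N_p = 120 × 266/1485 = 21.495 V.
I_s = P/V_s = 14.3/21.495 = 0.66527 A.
I_p = I_s × N_s/N_p = 0.66527 × 266/1485 = 0.119 A.

V_s ≈ 21.5 V, I_p ≈ 0.119 A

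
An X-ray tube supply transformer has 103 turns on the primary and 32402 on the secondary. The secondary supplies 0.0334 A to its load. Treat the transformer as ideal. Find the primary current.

I_p ≈ 10.5 A

For an ideal transformer I_p/I_s = N_s/N_p, so I_p = 0.0334 × 32402/103 = 10.5 A.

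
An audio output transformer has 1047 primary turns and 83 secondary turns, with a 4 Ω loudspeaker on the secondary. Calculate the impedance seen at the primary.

Z_p = (N_p/N_s)² × Z_s = (1047/83)² × 4 = 636 Ω.

Z_p ≈ 636 Ω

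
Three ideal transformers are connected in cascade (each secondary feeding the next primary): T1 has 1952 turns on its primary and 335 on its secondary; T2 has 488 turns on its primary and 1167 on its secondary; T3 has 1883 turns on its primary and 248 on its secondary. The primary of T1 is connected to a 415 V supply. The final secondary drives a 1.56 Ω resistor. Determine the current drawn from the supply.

I_supply ≈ 0.777 A

After T1: V = 415.00 × 335/1952 = 71.222 V.
After T2: V = 71.222 × 1167/488 = 170.32 V.
After T3: V = 170.32 × 248/1883 = 22.432 V.
I_load = 22.432/1.56 = 14.379 A, so P_out = 22.432 × 14.379 = 322.56 W.
All ideal ⇒ P_in = P_out, so I_supply = 322.56/415 = 0.777 A.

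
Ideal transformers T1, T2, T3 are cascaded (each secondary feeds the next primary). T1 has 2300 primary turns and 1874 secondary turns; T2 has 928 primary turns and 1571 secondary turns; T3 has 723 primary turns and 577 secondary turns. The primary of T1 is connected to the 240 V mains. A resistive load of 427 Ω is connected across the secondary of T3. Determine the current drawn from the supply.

Secondary of T1: V = 240.00 × 1874/2300 = 195.55 V.
Secondary of T2: V = 195.55 × 1571/928 = 331.04 V.
Secondary of T3: V = 331.04 × 577/723 = 264.19 V.
I_load = 264.19/427 = 0.61872 A, so P_out = 264.19 × 0.61872 = 163.46 W.
All ideal ⇒ P_in = P_out, so I_supply = 163.46/240 = 0.681 A.

I_supply ≈ 0.681 A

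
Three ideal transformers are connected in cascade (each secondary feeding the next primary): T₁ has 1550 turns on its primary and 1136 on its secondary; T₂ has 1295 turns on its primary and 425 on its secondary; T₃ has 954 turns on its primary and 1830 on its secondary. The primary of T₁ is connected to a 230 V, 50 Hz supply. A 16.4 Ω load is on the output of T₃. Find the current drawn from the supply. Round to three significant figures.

Secondary of T₁: V = 230.00 × 1136/1550 = 168.57 V.
Secondary of T₂: V = 168.57 × 425/1295 = 55.321 V.
Secondary of T₃: V = 55.321 × 1830/954 = 106.12 V.
I_load = 106.12/16.4 = 6.4707 A, so P_out = 106.12 × 6.4707 = 686.67 W.
All ideal ⇒ P_in = P_out, so I_supply = 686.67/230 = 2.99 A.

I_supply ≈ 2.99 A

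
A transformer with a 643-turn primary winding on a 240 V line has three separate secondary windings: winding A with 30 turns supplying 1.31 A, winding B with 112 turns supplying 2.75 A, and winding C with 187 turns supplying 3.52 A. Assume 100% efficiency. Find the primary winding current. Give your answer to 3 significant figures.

V_A = 240 × 30/643 = 11.198 V; V_B = 240 × 112/643 = 41.804 V; V_C = 240 × 187/643 = 69.798 V.
P_out = V_A I_A + V_B I_B + V_C I_C = 11.198×1.31 + 41.804×2.75 + 69.798×3.52 = 14.669 + 114.96 + 245.69 = 375.32 W.
Ideal ⇒ P_in = P_out, so I_p = P_out/V_p = 375.32/240 = 1.56 A.

I_p ≈ 1.56 A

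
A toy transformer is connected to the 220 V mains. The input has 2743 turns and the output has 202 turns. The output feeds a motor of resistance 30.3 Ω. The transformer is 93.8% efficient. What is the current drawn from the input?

V_out = 220 × 202/2743 = 16.201 V.
I_out = V_out/R = 16.201/30.3 = 0.53469 A.
P_out = V_out I_out = 16.201 × 0.53469 = 8.6627 W.
P_in = P_out/η = 8.6627/0.938 = 9.2353 W.
I_in = P_in/V_in = 9.2353/220 = 0.0420 A.

I_in ≈ 0.0420 A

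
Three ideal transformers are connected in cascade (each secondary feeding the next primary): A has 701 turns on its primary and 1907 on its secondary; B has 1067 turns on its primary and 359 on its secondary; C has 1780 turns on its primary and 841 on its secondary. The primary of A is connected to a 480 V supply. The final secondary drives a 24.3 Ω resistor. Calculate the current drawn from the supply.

I_supply ≈ 3.69 A

Secondary of A: V = 480.00 × 1907/701 = 1305.8 V.
Secondary of B: V = 1305.8 × 359/1067 = 439.34 V.
Secondary of C: V = 439.34 × 841/1780 = 207.58 V.
I_load = 207.58/24.3 = 8.5423 A, so P_out = 207.58 × 8.5423 = 1773.2 W.
All ideal ⇒ P_in = P_out, so I_supply = 1773.2/480 = 3.69 A.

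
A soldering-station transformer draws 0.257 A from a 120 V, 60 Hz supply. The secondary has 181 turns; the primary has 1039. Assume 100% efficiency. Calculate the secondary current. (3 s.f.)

I_s/I_p = N_p/N_s, so I_s = 0.257 × 1039/181 = 1.48 A.

I_s ≈ 1.48 A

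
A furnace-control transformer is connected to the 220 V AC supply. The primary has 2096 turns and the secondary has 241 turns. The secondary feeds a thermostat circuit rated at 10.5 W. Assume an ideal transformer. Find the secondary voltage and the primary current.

V_s ≈ 25.3 V, I_p ≈ 0.0477 A

V_s = V_p × N_s/N_p = 220 × 241/2096 = 25.296 V.
I_s = P/V_s = 10.5/25.296 = 0.41509 A.
I_p = I_s × N_s/N_p = 0.41509 × 241/2096 = 0.0477 A.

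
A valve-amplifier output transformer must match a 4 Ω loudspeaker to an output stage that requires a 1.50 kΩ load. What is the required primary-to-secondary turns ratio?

N_p/N_s ≈ 19.4

Z_p/Z_s = (N_p/N_s)², so N_p/N_s = √(1500/4) = √375 = 19.4.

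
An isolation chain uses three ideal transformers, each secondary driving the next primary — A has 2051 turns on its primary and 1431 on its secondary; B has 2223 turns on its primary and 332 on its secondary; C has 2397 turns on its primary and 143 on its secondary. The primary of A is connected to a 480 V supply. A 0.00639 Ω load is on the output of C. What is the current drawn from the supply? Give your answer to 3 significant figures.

I_supply ≈ 2.90 A

Secondary of A: V = 480.00 × 1431/2051 = 334.90 V.
Secondary of B: V = 334.90 × 332/2223 = 50.017 V.
Secondary of C: V = 50.017 × 143/2397 = 2.9839 V.
I_load = 2.9839/0.00639 = 466.96 A, so P_out = 2.9839 × 466.96 = 1393.4 W.
All ideal ⇒ P_in = P_out, so I_supply = 1393.4/480 = 2.90 A.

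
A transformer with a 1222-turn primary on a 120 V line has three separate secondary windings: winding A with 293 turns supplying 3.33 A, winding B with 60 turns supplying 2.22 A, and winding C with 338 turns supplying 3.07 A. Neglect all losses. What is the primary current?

I_p ≈ 1.76 A

V_A = 120 × 293/1222 = 28.773 V; V_B = 120 × 60/1222 = 5.8920 V; V_C = 120 × 338/1222 = 33.191 V.
P_out = V_A I_A + V_B I_B + V_C I_C = 28.773×3.33 + 5.8920×2.22 + 33.191×3.07 = 95.812 + 13.080 + 101.90 = 210.79 W.
Ideal ⇒ P_in = P_out, so I_p = P_out/V_p = 210.79/120 = 1.76 A.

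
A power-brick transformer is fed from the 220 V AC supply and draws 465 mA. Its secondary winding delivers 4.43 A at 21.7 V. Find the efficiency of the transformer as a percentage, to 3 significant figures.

P_in = 220 × 0.465 = 102.300 W.
P_out = 21.7 × 4.43 = 96.1310 W.
η = P_out/P_in = 96.1310/102.300 = 0.940.

η ≈ 94.0%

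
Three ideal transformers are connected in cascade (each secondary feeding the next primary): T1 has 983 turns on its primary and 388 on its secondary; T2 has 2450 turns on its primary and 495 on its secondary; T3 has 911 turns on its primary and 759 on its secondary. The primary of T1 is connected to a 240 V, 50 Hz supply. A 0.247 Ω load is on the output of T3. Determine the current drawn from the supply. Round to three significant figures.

I_supply ≈ 4.29 A

Secondary of T1: V = 240.00 × 388/983 = 94.730 V.
Secondary of T2: V = 94.730 × 495/2450 = 19.139 V.
Secondary of T3: V = 19.139 × 759/911 = 15.946 V.
I_load = 15.946/0.247 = 64.559 A, so P_out = 15.946 × 64.559 = 1029.5 W.
All ideal ⇒ P_in = P_out, so I_supply = 1029.5/240 = 4.29 A.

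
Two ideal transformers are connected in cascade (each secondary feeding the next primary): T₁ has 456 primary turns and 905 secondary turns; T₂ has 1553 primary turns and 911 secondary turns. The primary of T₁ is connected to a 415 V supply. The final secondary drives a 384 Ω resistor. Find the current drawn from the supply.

Secondary of T₁: V = 415.00 × 905/456 = 823.63 V.
Secondary of T₂: V = 823.63 × 911/1553 = 483.15 V.
I_load = 483.15/384 = 1.2582 A, so P_out = 483.15 × 1.2582 = 607.89 W.
All ideal ⇒ P_in = P_out, so I_supply = 607.89/415 = 1.46 A.

I_supply ≈ 1.46 A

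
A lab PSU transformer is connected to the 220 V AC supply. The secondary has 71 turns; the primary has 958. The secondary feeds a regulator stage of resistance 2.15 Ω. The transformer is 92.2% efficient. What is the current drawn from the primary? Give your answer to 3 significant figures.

I_p ≈ 0.610 A

V_s = 220 × 71/958 = 16.305 V.
I_s = V_s/R = 16.305/2.15 = 7.5836 A.
P_out = V_s I_s = 16.305 × 7.5836 = 123.65 W.
P_in = P_out/η = 123.65/0.922 = 134.11 W.
I_p = P_in/V_p = 134.11/220 = 0.610 A.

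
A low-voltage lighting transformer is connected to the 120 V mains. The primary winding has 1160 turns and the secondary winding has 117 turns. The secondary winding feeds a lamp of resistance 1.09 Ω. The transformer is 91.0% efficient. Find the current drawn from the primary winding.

V_s = 120 × 117/1160 = 12.103 V.
I_s = V_s/R = 12.103/1.09 = 11.104 A.
P_out = V_s I_s = 12.103 × 11.104 = 134.40 W.
P_in = P_out/η = 134.40/0.910 = 147.69 W.
I_p = P_in/V_p = 147.69/120 = 1.23 A.

I_p ≈ 1.23 A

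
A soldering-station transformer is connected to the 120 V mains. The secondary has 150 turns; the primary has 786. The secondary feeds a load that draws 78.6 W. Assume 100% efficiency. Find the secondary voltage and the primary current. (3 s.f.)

V_s = V_p × N_s/N_p = 120 × 150/786 = 22.901 V.
I_s = P/V_s = 78.6/22.901 = 3.4322 A.
I_p = I_s × N_s/N_p = 3.4322 × 150/786 = 0.655 A.

V_s ≈ 22.9 V, I_p ≈ 0.655 A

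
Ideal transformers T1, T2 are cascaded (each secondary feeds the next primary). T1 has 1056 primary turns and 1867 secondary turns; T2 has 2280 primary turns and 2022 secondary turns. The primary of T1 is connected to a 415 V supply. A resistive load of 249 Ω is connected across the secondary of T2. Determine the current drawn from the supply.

Secondary of T1: V = 415.00 × 1867/1056 = 733.72 V.
Secondary of T2: V = 733.72 × 2022/2280 = 650.69 V.
I_load = 650.69/249 = 2.6132 A, so P_out = 650.69 × 2.6132 = 1700.4 W.
All ideal ⇒ P_in = P_out, so I_supply = 1700.4/415 = 4.10 A.

I_supply ≈ 4.10 A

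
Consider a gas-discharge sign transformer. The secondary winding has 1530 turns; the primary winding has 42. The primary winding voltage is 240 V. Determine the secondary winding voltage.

V_s/V_p = N_s/N_p, so V_s = 240 × 1530/42 = 8740 V.

V_s ≈ 8740 V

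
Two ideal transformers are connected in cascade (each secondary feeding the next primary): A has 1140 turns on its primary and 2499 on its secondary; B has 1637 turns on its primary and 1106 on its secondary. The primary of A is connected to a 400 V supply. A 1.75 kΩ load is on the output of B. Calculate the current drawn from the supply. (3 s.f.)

Secondary of A: V = 400.00 × 2499/1140 = 876.84 V.
Secondary of B: V = 876.84 × 1106/1637 = 592.42 V.
I_load = 592.42/1750 = 0.33852 A, so P_out = 592.42 × 0.33852 = 200.55 W.
All ideal ⇒ P_in = P_out, so I_supply = 200.55/400 = 0.501 A.

I_supply ≈ 0.501 A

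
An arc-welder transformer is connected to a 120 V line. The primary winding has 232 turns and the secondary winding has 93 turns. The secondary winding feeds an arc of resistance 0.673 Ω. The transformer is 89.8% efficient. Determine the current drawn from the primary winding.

V_s = 120 × 93/232 = 48.103 V.
I_s = V_s/R = 48.103/0.673 = 71.476 A.
P_out = V_s I_s = 48.103 × 71.476 = 3438.2 W.
P_in = P_out/η = 3438.2/0.898 = 3828.8 W.
I_p = P_in/V_p = 3828.8/120 = 31.9 A.

I_p ≈ 31.9 A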